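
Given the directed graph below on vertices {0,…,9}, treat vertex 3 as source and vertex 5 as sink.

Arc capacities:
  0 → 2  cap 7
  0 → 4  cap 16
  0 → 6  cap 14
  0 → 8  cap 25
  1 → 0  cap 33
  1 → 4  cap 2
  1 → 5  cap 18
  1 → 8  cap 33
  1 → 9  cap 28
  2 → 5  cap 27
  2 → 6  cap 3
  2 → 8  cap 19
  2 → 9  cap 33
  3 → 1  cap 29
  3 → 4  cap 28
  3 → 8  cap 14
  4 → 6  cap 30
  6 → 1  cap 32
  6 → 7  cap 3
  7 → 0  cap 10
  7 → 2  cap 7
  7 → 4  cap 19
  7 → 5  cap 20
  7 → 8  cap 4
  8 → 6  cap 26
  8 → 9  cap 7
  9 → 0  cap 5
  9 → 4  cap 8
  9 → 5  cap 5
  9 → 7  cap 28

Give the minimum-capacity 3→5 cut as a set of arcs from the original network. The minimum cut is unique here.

augment #1: 3→1→5 push 18
augment #2: 3→1→9→5 push 5
augment #3: 3→1→0→2→5 push 6
augment #4: 3→4→6→7→5 push 3
augment #5: 3→8→9→7→5 push 7
augment #6: 3→4→6→1→0→2→5 push 1
augment #7: 3→4→6→1→9→7→5 push 10
augment #8: 3→4→6→1→9→7→2→5 push 7
max flow = 57; residual-reachable set from 3 gives S-side
cut edges (S→T): {(0,2), (1,5), (7,2), (7,5), (9,5)} total cap 57

Min-cut arcs: {(0,2), (1,5), (7,2), (7,5), (9,5)} (total capacity 57)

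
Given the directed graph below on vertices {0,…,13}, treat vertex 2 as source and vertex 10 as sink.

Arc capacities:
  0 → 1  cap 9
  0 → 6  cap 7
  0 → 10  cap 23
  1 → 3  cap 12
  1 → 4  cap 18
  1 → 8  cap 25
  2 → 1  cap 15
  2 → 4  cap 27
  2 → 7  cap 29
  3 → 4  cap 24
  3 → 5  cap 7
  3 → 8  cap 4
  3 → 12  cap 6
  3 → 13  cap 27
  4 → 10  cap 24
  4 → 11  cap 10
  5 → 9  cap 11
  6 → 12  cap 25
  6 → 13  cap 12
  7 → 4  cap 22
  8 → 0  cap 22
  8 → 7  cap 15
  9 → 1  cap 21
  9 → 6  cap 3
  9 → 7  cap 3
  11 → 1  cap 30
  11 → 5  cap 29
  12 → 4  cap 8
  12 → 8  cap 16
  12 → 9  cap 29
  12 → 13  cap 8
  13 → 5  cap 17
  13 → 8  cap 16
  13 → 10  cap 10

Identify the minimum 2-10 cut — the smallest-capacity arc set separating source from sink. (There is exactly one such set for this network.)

Min-cut arcs: {(2,1), (4,10), (4,11)} (total capacity 49)

augment #1: 2→4→10 push 24
augment #2: 2→1→3→13→10 push 10
augment #3: 2→1→8→0→10 push 5
augment #4: 2→4→11→1→8→0→10 push 3
augment #5: 2→7→4→11→1→8→0→10 push 7
max flow = 49; residual-reachable set from 2 gives S-side
cut edges (S→T): {(2,1), (4,10), (4,11)} total cap 49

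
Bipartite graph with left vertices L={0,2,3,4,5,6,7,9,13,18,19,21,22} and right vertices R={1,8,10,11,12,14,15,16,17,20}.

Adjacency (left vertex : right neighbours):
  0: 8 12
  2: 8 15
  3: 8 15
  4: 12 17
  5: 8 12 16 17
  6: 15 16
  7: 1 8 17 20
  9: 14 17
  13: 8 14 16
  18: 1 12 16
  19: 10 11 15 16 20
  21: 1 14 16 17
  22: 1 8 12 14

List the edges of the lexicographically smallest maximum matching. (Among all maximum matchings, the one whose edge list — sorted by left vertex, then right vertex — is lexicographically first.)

Lex-smallest maximum matching: {(0,8), (2,15), (4,12), (5,16), (7,20), (9,14), (18,1), (19,10), (21,17)}

|M| = 9 (so the lex-smallest maximum matching has 9 edges)
process left vertices in ascending order; for each, take the smallest-labelled available neighbour that still permits 9 edges overall, or leave it unmatched if none does
lex-smallest matching: {0-8, 2-15, 4-12, 5-16, 7-20, 9-14, 18-1, 19-10, 21-17}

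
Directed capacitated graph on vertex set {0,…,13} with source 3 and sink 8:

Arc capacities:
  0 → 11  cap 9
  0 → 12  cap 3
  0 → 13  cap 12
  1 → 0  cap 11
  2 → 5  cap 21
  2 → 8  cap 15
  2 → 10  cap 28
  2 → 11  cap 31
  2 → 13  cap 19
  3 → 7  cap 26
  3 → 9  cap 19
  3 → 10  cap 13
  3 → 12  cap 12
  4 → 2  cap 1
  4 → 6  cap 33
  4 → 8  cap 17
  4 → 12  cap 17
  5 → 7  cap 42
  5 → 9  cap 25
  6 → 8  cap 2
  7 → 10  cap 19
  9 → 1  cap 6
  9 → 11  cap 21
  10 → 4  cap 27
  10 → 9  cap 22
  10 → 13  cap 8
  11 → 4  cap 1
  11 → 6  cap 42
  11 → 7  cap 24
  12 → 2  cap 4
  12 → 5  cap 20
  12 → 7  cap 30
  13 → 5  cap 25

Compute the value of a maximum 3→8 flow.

augment #1: 3→10→4→8 bottleneck 13, total now 13
augment #2: 3→12→2→8 bottleneck 4, total now 17
augment #3: 3→7→10→4→8 bottleneck 4, total now 21
augment #4: 3→9→11→6→8 bottleneck 2, total now 23
augment #5: 3→7→10→4→2→8 bottleneck 1, total now 24

Maximum flow value: 24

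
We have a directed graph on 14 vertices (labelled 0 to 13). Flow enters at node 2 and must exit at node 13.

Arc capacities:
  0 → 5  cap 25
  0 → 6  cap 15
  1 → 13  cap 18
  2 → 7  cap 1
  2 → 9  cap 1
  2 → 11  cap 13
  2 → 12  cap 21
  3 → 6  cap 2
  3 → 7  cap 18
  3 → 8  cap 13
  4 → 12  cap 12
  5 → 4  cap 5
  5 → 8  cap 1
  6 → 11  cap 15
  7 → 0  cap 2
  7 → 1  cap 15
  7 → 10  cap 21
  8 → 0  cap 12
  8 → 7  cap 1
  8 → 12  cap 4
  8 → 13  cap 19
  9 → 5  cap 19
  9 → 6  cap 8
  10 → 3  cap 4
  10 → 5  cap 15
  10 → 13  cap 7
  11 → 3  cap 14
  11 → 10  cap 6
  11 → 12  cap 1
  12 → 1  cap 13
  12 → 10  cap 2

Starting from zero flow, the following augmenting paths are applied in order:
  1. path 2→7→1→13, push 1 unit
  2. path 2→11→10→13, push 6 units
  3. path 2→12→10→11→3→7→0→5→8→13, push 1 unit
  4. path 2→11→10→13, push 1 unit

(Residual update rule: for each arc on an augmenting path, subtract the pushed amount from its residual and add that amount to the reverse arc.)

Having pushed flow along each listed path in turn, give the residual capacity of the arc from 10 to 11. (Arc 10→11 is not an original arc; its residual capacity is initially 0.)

Residual capacity of (10,11): 6

after path 1 (2→7→1→13, push 1): res(10,11)=0
after path 2 (2→11→10→13, push 6): res(10,11)=6
after path 3 (2→12→10→11→3→7→0→5→8→13, push 1): res(10,11)=5
after path 4 (2→11→10→13, push 1): res(10,11)=6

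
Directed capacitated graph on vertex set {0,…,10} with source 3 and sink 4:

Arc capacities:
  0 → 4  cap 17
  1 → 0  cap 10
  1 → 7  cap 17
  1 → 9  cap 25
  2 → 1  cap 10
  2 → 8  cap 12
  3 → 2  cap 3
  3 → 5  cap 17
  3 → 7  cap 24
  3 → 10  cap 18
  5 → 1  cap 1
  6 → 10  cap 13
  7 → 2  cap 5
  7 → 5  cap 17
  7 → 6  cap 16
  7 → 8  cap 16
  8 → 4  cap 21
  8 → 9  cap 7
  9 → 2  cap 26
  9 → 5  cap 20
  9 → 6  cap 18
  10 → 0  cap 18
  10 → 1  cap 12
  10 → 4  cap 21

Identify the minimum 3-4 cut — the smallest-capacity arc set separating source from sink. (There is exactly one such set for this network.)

Min-cut arcs: {(3,2), (3,7), (3,10), (5,1)} (total capacity 46)

augment #1: 3→10→4 push 18
augment #2: 3→2→8→4 push 3
augment #3: 3→7→8→4 push 16
augment #4: 3→5→1→0→4 push 1
augment #5: 3→7→2→8→4 push 2
augment #6: 3→7→6→10→4 push 3
augment #7: 3→7→2→1→0→4 push 3
max flow = 46; residual-reachable set from 3 gives S-side
cut edges (S→T): {(3,2), (3,7), (3,10), (5,1)} total cap 46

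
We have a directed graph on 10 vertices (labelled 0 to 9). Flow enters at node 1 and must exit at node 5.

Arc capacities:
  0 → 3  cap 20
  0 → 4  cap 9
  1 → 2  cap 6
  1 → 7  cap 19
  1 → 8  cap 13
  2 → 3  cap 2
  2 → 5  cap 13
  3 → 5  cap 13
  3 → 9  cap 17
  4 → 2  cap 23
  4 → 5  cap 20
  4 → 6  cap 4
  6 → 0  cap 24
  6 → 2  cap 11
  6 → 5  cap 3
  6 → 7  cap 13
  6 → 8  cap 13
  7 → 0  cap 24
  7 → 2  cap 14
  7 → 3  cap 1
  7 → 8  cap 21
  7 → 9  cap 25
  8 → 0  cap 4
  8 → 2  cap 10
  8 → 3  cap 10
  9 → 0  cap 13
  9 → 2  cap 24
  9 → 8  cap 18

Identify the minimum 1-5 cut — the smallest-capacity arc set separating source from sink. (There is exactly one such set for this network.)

Min-cut arcs: {(0,4), (2,5), (3,5)} (total capacity 35)

augment #1: 1→2→5 push 6
augment #2: 1→7→2→5 push 7
augment #3: 1→7→3→5 push 1
augment #4: 1→8→3→5 push 10
augment #5: 1→7→0→3→5 push 2
augment #6: 1→7→0→4→5 push 9
max flow = 35; residual-reachable set from 1 gives S-side
cut edges (S→T): {(0,4), (2,5), (3,5)} total cap 35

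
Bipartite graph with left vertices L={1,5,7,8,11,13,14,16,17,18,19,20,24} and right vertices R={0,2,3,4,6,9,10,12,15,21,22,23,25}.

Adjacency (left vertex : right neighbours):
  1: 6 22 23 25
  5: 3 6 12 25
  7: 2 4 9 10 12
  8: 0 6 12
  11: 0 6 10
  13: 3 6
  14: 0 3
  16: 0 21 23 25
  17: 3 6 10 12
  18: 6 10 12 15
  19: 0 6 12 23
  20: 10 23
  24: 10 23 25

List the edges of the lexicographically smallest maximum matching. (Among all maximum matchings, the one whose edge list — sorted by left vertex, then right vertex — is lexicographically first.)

Lex-smallest maximum matching: {(1,22), (5,3), (7,2), (8,0), (11,6), (16,21), (17,10), (18,15), (19,12), (20,23), (24,25)}

|M| = 11 (so the lex-smallest maximum matching has 11 edges)
process left vertices in ascending order; for each, take the smallest-labelled available neighbour that still permits 11 edges overall, or leave it unmatched if none does
lex-smallest matching: {1-22, 5-3, 7-2, 8-0, 11-6, 16-21, 17-10, 18-15, 19-12, 20-23, 24-25}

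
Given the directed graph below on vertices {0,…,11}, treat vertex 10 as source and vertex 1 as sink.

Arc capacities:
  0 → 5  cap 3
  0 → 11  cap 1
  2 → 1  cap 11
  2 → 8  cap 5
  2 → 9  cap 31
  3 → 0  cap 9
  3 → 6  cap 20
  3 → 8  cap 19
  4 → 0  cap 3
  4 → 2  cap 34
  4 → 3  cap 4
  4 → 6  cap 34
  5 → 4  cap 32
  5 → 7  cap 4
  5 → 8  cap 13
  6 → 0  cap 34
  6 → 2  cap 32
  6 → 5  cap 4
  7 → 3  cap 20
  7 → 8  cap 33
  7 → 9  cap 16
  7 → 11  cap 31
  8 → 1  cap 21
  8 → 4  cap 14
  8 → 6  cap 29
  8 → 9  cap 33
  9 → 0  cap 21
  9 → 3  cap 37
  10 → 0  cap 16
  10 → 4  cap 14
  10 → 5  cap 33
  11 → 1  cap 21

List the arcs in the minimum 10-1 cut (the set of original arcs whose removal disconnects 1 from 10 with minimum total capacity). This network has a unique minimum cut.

augment #1: 10→0→11→1 push 1
augment #2: 10→4→2→1 push 11
augment #3: 10→5→8→1 push 13
augment #4: 10→4→2→8→1 push 3
augment #5: 10→5→7→8→1 push 4
augment #6: 10→5→4→2→8→1 push 1
augment #7: 10→5→4→2→8→7→11→1 push 1
augment #8: 10→5→4→3→8→7→11→1 push 3
max flow = 37; residual-reachable set from 10 gives S-side
cut edges (S→T): {(0,11), (2,1), (5,7), (8,1)} total cap 37

Min-cut arcs: {(0,11), (2,1), (5,7), (8,1)} (total capacity 37)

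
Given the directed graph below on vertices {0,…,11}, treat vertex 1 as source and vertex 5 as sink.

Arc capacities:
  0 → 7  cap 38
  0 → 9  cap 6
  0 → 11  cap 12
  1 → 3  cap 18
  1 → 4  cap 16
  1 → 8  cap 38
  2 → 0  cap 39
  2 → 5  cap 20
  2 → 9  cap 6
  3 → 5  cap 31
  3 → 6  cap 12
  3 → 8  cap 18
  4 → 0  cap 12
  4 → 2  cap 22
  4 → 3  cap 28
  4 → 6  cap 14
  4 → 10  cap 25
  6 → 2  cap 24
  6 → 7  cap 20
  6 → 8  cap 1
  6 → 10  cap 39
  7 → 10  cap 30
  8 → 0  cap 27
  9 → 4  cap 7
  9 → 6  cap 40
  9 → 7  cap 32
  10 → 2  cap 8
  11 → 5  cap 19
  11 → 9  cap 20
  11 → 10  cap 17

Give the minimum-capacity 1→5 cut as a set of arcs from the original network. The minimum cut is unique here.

Min-cut arcs: {(0,9), (0,11), (1,3), (1,4), (10,2)} (total capacity 60)

augment #1: 1→3→5 push 18
augment #2: 1→4→2→5 push 16
augment #3: 1→8→0→11→5 push 12
augment #4: 1→8→0→7→10→2→5 push 4
augment #5: 1→8→0→9→4→3→5 push 6
augment #6: 1→8→0→7→10→2→4→3→5 push 4
max flow = 60; residual-reachable set from 1 gives S-side
cut edges (S→T): {(0,9), (0,11), (1,3), (1,4), (10,2)} total cap 60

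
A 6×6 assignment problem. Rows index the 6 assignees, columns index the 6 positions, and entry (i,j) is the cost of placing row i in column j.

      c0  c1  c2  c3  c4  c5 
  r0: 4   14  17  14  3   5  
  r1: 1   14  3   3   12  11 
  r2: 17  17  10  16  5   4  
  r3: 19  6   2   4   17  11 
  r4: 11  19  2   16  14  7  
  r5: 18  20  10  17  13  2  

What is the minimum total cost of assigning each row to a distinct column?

optimal assignment: row0→col0 (cost 4), row1→col3 (cost 3), row2→col4 (cost 5), row3→col1 (cost 6), row4→col2 (cost 2), row5→col5 (cost 2)
total = 4 + 3 + 5 + 6 + 2 + 2 = 22

Minimum assignment cost: 22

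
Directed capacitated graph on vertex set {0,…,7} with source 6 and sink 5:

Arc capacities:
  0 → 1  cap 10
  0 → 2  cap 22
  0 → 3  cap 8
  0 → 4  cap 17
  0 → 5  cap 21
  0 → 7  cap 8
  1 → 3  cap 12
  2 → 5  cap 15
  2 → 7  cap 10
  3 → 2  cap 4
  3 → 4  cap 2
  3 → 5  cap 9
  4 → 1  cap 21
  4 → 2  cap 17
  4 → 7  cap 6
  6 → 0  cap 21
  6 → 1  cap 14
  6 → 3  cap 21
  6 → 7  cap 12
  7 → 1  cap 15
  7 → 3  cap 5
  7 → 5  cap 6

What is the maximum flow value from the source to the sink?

augment #1: 6→0→5 bottleneck 21, total now 21
augment #2: 6→3→5 bottleneck 9, total now 30
augment #3: 6→7→5 bottleneck 6, total now 36
augment #4: 6→3→2→5 bottleneck 4, total now 40
augment #5: 6→3→4→2→5 bottleneck 2, total now 42

Maximum flow value: 42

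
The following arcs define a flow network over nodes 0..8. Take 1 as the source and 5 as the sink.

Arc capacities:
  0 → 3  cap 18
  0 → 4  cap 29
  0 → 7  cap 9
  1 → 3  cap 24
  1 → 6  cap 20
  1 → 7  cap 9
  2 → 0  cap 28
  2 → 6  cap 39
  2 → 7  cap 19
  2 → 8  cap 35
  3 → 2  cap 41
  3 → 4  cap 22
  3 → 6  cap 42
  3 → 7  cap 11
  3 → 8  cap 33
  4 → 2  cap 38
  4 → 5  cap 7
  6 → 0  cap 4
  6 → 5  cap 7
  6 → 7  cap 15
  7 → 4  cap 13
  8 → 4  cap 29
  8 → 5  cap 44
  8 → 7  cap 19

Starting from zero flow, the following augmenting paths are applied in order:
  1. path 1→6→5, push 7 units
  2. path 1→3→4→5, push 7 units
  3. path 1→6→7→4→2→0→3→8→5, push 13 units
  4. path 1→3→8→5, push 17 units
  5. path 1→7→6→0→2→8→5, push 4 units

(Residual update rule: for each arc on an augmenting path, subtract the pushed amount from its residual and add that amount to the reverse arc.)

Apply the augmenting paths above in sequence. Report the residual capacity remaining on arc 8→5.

after path 1 (1→6→5, push 7): res(8,5)=44
after path 2 (1→3→4→5, push 7): res(8,5)=44
after path 3 (1→6→7→4→2→0→3→8→5, push 13): res(8,5)=31
after path 4 (1→3→8→5, push 17): res(8,5)=14
after path 5 (1→7→6→0→2→8→5, push 4): res(8,5)=10

Residual capacity of (8,5): 10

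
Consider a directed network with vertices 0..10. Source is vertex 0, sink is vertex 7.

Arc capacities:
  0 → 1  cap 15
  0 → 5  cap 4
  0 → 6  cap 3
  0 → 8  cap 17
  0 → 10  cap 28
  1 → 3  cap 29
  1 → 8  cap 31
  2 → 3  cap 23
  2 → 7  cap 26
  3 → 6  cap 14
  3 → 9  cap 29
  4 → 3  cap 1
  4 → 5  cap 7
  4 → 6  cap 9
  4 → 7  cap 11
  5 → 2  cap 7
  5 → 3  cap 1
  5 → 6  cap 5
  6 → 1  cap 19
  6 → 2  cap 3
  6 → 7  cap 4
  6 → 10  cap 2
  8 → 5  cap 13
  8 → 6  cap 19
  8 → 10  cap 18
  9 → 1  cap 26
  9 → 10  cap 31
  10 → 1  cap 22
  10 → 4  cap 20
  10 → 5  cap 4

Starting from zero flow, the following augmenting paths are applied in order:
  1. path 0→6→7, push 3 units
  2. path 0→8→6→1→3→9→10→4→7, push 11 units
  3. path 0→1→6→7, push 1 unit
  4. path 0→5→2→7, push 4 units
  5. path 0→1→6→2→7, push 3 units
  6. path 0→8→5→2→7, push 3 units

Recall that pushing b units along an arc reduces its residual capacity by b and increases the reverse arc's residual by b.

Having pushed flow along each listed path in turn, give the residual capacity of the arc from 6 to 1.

Residual capacity of (6,1): 12

after path 1 (0→6→7, push 3): res(6,1)=19
after path 2 (0→8→6→1→3→9→10→4→7, push 11): res(6,1)=8
after path 3 (0→1→6→7, push 1): res(6,1)=9
after path 4 (0→5→2→7, push 4): res(6,1)=9
after path 5 (0→1→6→2→7, push 3): res(6,1)=12
after path 6 (0→8→5→2→7, push 3): res(6,1)=12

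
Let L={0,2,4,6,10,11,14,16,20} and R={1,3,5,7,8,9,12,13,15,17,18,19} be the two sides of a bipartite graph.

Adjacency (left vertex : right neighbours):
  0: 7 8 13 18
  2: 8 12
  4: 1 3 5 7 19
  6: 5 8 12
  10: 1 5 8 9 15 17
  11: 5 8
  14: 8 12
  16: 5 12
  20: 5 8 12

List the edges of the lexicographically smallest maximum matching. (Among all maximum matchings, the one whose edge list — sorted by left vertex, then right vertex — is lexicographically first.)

Lex-smallest maximum matching: {(0,7), (2,8), (4,1), (6,5), (10,9), (14,12)}

|M| = 6 (so the lex-smallest maximum matching has 6 edges)
process left vertices in ascending order; for each, take the smallest-labelled available neighbour that still permits 6 edges overall, or leave it unmatched if none does
lex-smallest matching: {0-7, 2-8, 4-1, 6-5, 10-9, 14-12}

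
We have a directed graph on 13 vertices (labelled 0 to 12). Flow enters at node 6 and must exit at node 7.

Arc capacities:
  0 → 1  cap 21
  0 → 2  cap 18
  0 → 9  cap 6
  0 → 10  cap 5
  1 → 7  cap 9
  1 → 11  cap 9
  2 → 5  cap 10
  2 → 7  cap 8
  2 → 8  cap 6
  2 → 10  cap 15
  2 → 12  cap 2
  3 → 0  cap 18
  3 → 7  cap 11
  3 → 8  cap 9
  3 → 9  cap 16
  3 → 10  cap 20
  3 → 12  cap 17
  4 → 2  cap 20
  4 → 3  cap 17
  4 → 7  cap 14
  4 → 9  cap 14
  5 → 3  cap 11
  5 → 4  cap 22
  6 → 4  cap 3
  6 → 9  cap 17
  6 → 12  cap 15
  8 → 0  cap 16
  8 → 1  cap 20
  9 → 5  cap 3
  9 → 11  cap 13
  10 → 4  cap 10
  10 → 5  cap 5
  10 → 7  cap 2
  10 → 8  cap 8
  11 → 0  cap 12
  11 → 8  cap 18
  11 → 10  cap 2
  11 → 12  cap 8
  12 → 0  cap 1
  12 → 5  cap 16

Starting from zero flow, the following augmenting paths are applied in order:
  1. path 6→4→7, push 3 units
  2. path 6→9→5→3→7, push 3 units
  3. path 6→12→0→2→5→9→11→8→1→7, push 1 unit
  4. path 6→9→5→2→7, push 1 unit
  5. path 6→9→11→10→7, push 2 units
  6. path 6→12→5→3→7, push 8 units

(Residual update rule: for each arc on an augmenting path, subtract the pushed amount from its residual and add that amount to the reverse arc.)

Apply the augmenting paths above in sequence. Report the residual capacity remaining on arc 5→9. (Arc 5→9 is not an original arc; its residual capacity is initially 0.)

Residual capacity of (5,9): 3

after path 1 (6→4→7, push 3): res(5,9)=0
after path 2 (6→9→5→3→7, push 3): res(5,9)=3
after path 3 (6→12→0→2→5→9→11→8→1→7, push 1): res(5,9)=2
after path 4 (6→9→5→2→7, push 1): res(5,9)=3
after path 5 (6→9→11→10→7, push 2): res(5,9)=3
after path 6 (6→12→5→3→7, push 8): res(5,9)=3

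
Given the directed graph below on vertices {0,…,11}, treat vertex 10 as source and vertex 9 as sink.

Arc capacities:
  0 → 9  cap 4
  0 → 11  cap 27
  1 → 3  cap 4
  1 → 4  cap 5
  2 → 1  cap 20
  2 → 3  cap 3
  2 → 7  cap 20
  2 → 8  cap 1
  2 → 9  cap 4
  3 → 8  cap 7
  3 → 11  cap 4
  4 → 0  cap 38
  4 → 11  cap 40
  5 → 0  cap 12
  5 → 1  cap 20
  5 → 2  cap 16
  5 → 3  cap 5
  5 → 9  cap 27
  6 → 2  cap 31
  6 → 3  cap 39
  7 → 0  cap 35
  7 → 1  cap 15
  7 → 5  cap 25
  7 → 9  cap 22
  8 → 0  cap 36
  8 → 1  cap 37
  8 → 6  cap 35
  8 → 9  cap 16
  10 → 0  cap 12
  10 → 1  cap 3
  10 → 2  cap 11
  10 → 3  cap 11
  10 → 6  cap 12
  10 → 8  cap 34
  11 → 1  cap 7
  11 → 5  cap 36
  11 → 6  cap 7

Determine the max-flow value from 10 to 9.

augment #1: 10→0→9 bottleneck 4, total now 4
augment #2: 10→2→9 bottleneck 4, total now 8
augment #3: 10→8→9 bottleneck 16, total now 24
augment #4: 10→2→7→9 bottleneck 7, total now 31
augment #5: 10→0→11→5→9 bottleneck 8, total now 39
augment #6: 10→3→11→5→9 bottleneck 4, total now 43
augment #7: 10→6→2→7→9 bottleneck 12, total now 55
augment #8: 10→1→4→11→5→9 bottleneck 3, total now 58
augment #9: 10→8→0→11→5→9 bottleneck 12, total now 70
augment #10: 10→8→6→2→7→9 bottleneck 1, total now 71

Maximum flow value: 71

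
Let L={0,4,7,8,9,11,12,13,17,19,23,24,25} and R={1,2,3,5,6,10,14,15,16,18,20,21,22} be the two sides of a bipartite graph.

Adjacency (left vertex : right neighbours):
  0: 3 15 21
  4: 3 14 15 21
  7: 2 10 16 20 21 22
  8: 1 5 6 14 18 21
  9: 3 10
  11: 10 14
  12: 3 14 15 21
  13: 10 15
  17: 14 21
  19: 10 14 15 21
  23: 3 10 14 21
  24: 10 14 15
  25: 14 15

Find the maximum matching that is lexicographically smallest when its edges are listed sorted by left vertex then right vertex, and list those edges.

|M| = 7 (so the lex-smallest maximum matching has 7 edges)
process left vertices in ascending order; for each, take the smallest-labelled available neighbour that still permits 7 edges overall, or leave it unmatched if none does
lex-smallest matching: {0-3, 4-14, 7-2, 8-1, 9-10, 12-15, 17-21}

Lex-smallest maximum matching: {(0,3), (4,14), (7,2), (8,1), (9,10), (12,15), (17,21)}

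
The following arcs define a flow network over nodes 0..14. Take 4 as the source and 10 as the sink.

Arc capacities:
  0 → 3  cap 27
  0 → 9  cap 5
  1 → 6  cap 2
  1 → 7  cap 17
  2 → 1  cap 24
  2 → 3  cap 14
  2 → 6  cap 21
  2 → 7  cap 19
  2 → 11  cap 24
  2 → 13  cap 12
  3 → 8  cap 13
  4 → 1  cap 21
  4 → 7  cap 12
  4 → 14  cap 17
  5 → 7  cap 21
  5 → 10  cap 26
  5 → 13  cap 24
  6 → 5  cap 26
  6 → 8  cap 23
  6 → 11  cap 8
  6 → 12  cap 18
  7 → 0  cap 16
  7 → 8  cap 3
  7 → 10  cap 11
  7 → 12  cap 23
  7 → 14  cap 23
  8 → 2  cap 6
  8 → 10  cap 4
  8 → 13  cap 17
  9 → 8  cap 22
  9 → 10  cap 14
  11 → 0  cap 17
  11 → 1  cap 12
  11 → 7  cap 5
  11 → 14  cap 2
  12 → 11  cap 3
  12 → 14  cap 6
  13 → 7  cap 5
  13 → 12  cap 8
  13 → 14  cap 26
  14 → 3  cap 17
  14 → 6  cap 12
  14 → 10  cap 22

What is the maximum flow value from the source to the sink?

Maximum flow value: 48

augment #1: 4→7→10 bottleneck 11, total now 11
augment #2: 4→14→10 bottleneck 17, total now 28
augment #3: 4→7→8→10 bottleneck 1, total now 29
augment #4: 4→1→6→5→10 bottleneck 2, total now 31
augment #5: 4→1→7→8→10 bottleneck 2, total now 33
augment #6: 4→1→7→14→10 bottleneck 5, total now 38
augment #7: 4→1→7→0→9→10 bottleneck 5, total now 43
augment #8: 4→1→7→0→3→8→10 bottleneck 1, total now 44
augment #9: 4→1→7→14→6→5→10 bottleneck 4, total now 48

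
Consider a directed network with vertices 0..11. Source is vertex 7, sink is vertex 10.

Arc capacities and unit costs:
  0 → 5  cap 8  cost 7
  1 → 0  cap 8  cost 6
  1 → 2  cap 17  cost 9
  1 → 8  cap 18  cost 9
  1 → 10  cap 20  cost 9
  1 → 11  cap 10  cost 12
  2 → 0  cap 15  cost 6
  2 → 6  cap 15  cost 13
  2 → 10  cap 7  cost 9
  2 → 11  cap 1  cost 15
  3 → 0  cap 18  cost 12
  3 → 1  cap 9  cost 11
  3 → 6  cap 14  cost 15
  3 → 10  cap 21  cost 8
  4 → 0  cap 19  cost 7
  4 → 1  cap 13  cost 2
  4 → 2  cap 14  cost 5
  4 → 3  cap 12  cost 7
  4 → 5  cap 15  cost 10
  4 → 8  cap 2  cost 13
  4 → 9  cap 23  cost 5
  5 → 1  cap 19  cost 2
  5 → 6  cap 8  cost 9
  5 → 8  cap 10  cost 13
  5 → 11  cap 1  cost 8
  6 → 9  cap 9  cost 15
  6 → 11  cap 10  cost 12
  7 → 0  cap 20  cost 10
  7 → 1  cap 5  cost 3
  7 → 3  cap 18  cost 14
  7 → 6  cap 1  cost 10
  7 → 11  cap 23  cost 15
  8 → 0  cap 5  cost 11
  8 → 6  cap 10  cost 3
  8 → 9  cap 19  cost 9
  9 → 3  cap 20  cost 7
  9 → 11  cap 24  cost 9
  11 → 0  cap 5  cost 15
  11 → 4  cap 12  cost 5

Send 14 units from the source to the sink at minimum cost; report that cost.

shortest-cost path #1: 7→1→10 push 5 @ unit cost 12 (adds 60)
shortest-cost path #2: 7→3→10 push 9 @ unit cost 22 (adds 198)
total cost = 258

Minimum cost for 14 units: 258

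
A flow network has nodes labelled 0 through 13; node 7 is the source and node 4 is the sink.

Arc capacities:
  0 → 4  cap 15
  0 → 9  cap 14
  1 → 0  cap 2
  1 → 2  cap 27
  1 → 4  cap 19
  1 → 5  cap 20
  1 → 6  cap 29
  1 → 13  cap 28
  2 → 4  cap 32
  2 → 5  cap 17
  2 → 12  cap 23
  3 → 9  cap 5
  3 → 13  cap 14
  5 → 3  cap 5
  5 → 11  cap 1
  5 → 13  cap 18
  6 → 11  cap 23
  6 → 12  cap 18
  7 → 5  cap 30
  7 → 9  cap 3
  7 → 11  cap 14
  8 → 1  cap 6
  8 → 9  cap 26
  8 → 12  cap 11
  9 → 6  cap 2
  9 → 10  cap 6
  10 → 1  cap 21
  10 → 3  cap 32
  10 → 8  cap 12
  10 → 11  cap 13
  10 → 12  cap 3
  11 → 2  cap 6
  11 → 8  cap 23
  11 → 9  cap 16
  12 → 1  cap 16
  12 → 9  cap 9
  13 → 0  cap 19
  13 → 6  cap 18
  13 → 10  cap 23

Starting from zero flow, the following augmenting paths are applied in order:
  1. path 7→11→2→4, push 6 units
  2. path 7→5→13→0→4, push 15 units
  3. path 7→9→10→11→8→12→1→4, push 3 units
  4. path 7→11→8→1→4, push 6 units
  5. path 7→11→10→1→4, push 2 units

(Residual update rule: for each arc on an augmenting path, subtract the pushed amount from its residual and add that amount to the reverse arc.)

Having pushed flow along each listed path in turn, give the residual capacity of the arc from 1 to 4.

Residual capacity of (1,4): 8

after path 1 (7→11→2→4, push 6): res(1,4)=19
after path 2 (7→5→13→0→4, push 15): res(1,4)=19
after path 3 (7→9→10→11→8→12→1→4, push 3): res(1,4)=16
after path 4 (7→11→8→1→4, push 6): res(1,4)=10
after path 5 (7→11→10→1→4, push 2): res(1,4)=8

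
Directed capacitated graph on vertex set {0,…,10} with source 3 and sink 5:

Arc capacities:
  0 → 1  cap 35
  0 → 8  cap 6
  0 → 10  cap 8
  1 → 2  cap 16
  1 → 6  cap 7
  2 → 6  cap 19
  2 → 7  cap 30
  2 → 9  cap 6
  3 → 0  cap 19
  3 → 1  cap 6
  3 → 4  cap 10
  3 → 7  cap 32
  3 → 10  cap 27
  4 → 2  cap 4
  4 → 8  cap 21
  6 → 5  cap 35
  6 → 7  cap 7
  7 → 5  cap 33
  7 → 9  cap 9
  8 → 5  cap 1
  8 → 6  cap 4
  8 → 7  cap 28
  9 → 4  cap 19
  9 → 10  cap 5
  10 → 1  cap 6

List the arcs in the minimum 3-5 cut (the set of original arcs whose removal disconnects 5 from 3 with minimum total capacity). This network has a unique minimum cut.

augment #1: 3→7→5 push 32
augment #2: 3→0→8→5 push 1
augment #3: 3→1→6→5 push 6
augment #4: 3→0→1→6→5 push 1
augment #5: 3→0→8→6→5 push 4
augment #6: 3→0→8→7→5 push 1
augment #7: 3→4→2→6→5 push 4
augment #8: 3→0→1→2→6→5 push 12
augment #9: 3→10→1→2→6→5 push 3
max flow = 64; residual-reachable set from 3 gives S-side
cut edges (S→T): {(1,6), (2,6), (7,5), (8,5), (8,6)} total cap 64

Min-cut arcs: {(1,6), (2,6), (7,5), (8,5), (8,6)} (total capacity 64)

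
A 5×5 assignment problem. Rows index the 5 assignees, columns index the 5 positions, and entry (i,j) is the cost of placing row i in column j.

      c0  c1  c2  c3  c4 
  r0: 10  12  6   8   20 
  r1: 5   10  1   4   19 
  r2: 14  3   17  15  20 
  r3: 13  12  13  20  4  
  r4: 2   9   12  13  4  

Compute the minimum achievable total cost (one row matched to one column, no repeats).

optimal assignment: row0→col3 (cost 8), row1→col2 (cost 1), row2→col1 (cost 3), row3→col4 (cost 4), row4→col0 (cost 2)
total = 8 + 1 + 3 + 4 + 2 = 18

Minimum assignment cost: 18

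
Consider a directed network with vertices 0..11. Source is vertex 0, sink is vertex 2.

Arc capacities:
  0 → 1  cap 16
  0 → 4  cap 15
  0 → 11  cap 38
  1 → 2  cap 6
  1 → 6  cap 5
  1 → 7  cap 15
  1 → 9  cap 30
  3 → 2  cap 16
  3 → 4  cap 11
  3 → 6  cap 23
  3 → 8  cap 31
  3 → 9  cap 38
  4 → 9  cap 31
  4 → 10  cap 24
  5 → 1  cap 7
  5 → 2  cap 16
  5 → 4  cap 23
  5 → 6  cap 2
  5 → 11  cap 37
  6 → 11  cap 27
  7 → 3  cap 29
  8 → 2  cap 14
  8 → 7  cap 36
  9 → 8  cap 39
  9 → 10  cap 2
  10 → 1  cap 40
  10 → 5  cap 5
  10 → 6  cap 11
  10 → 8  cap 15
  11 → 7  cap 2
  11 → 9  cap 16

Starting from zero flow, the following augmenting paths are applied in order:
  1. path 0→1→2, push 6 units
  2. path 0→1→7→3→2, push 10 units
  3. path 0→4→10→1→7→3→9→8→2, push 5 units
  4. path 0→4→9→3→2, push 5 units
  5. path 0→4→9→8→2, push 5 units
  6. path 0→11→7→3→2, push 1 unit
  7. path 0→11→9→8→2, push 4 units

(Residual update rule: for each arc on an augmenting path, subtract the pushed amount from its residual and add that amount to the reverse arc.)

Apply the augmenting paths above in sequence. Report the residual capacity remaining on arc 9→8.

after path 1 (0→1→2, push 6): res(9,8)=39
after path 2 (0→1→7→3→2, push 10): res(9,8)=39
after path 3 (0→4→10→1→7→3→9→8→2, push 5): res(9,8)=34
after path 4 (0→4→9→3→2, push 5): res(9,8)=34
after path 5 (0→4→9→8→2, push 5): res(9,8)=29
after path 6 (0→11→7→3→2, push 1): res(9,8)=29
after path 7 (0→11→9→8→2, push 4): res(9,8)=25

Residual capacity of (9,8): 25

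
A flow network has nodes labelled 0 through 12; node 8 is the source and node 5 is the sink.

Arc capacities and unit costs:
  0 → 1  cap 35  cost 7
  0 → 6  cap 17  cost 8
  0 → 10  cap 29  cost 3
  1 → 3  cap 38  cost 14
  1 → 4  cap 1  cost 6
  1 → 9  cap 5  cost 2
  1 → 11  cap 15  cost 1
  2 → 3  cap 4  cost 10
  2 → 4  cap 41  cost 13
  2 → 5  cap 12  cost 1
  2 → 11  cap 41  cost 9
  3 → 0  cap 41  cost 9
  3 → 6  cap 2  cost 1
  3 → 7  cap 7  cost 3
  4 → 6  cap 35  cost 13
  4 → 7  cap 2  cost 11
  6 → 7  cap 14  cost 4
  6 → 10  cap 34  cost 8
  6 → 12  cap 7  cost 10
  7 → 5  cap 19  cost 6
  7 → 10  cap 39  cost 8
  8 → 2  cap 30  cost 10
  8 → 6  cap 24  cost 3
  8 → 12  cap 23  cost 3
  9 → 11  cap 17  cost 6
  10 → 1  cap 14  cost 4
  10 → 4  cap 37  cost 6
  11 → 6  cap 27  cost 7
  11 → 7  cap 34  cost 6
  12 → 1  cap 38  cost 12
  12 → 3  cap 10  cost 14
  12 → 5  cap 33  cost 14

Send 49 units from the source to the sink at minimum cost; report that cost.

Minimum cost for 49 units: 705

shortest-cost path #1: 8→2→5 push 12 @ unit cost 11 (adds 132)
shortest-cost path #2: 8→6→7→5 push 14 @ unit cost 13 (adds 182)
shortest-cost path #3: 8→12→5 push 23 @ unit cost 17 (adds 391)
total cost = 705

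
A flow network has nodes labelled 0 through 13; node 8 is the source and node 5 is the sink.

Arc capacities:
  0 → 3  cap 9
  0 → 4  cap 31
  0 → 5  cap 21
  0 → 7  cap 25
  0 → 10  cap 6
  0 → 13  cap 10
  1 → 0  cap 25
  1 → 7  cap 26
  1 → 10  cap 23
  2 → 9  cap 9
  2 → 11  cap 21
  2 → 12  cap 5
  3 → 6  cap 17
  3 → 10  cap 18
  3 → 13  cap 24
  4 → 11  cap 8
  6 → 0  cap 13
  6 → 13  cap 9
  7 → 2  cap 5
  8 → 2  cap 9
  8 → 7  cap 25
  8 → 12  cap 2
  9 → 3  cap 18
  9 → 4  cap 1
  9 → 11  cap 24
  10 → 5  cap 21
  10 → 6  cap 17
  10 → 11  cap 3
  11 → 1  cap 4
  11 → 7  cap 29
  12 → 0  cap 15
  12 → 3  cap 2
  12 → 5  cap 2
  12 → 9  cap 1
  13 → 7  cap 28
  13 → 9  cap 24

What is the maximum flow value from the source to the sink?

Maximum flow value: 16

augment #1: 8→12→5 bottleneck 2, total now 2
augment #2: 8→2→12→0→5 bottleneck 5, total now 7
augment #3: 8→2→9→3→10→5 bottleneck 4, total now 11
augment #4: 8→7→2→9→3→10→5 bottleneck 5, total now 16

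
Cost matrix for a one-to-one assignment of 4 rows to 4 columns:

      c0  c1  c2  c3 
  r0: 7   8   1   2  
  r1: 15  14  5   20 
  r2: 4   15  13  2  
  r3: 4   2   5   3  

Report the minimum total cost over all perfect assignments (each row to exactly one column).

optimal assignment: row0→col3 (cost 2), row1→col2 (cost 5), row2→col0 (cost 4), row3→col1 (cost 2)
total = 2 + 5 + 4 + 2 = 13

Minimum assignment cost: 13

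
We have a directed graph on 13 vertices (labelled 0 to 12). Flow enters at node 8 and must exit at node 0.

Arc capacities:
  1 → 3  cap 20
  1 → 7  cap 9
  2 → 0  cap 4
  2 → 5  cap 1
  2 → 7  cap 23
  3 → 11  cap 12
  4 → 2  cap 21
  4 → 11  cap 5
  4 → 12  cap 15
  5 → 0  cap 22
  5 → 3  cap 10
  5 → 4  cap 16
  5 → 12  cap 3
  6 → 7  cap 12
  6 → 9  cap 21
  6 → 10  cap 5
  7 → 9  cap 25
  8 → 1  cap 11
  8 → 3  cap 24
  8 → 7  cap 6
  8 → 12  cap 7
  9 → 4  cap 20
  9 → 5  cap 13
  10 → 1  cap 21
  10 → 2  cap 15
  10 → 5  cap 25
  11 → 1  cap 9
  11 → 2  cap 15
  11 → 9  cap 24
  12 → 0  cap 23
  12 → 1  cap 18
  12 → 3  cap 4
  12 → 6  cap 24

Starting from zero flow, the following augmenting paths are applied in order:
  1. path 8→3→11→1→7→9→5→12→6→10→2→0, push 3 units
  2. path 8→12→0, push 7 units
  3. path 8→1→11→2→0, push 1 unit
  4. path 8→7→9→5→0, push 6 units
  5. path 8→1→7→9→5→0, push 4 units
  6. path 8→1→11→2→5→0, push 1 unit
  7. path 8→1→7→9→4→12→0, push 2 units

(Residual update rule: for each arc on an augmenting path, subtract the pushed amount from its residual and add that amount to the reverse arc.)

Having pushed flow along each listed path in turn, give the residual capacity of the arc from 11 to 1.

after path 1 (8→3→11→1→7→9→5→12→6→10→2→0, push 3): res(11,1)=6
after path 2 (8→12→0, push 7): res(11,1)=6
after path 3 (8→1→11→2→0, push 1): res(11,1)=7
after path 4 (8→7→9→5→0, push 6): res(11,1)=7
after path 5 (8→1→7→9→5→0, push 4): res(11,1)=7
after path 6 (8→1→11→2→5→0, push 1): res(11,1)=8
after path 7 (8→1→7→9→4→12→0, push 2): res(11,1)=8

Residual capacity of (11,1): 8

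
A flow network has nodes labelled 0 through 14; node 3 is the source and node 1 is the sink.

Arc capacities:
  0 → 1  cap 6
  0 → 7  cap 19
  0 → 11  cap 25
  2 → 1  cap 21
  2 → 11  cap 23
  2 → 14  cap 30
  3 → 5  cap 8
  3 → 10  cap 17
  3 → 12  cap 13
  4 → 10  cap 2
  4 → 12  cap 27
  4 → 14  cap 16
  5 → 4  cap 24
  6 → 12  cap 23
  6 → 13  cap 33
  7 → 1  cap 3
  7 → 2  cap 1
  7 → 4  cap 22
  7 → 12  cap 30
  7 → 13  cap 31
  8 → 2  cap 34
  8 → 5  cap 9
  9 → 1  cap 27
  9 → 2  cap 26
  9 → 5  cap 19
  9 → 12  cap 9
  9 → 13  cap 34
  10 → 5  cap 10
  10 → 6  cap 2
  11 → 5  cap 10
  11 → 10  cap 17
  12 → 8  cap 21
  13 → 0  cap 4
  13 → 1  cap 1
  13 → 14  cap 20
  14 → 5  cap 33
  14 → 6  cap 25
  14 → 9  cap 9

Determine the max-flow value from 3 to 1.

augment #1: 3→10→6→13→1 bottleneck 1, total now 1
augment #2: 3→12→8→2→1 bottleneck 13, total now 14
augment #3: 3→5→4→14→9→1 bottleneck 8, total now 22
augment #4: 3→10→6→13→0→1 bottleneck 1, total now 23
augment #5: 3→10→5→4→14→9→1 bottleneck 1, total now 24
augment #6: 3→10→5→4→12→8→2→1 bottleneck 8, total now 32
augment #7: 3→10→5→4→14→6→13→0→1 bottleneck 1, total now 33

Maximum flow value: 33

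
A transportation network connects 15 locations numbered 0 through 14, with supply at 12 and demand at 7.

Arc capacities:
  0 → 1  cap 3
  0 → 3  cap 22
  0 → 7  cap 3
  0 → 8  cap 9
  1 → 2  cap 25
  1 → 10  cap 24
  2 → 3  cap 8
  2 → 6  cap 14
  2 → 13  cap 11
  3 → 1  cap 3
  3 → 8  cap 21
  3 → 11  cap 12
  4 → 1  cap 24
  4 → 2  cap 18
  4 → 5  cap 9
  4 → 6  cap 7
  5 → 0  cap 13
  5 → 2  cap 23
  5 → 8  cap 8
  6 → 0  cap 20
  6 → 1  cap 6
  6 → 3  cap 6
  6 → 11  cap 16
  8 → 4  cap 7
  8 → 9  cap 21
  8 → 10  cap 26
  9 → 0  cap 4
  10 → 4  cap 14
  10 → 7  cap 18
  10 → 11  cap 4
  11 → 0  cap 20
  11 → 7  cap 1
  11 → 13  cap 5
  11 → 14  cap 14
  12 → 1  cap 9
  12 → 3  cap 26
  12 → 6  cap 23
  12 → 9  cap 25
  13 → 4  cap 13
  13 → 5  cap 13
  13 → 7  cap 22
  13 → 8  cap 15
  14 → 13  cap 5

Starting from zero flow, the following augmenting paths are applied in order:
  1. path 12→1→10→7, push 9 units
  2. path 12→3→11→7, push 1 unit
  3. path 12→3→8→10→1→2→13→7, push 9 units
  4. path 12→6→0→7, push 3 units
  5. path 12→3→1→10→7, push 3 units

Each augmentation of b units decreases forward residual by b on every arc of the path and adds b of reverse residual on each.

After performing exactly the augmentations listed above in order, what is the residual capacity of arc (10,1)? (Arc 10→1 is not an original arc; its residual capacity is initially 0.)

after path 1 (12→1→10→7, push 9): res(10,1)=9
after path 2 (12→3→11→7, push 1): res(10,1)=9
after path 3 (12→3→8→10→1→2→13→7, push 9): res(10,1)=0
after path 4 (12→6→0→7, push 3): res(10,1)=0
after path 5 (12→3→1→10→7, push 3): res(10,1)=3

Residual capacity of (10,1): 3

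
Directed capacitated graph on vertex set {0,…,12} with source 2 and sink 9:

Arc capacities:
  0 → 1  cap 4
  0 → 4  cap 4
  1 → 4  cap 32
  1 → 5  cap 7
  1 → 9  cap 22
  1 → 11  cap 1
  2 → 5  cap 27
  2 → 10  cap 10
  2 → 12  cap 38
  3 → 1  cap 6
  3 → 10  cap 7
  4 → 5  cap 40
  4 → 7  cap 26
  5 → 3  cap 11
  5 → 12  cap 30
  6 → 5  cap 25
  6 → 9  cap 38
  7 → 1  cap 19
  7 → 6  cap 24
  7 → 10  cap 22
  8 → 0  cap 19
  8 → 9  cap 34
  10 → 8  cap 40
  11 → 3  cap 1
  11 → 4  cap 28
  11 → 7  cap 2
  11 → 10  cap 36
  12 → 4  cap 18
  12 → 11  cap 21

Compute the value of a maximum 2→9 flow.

Maximum flow value: 60

augment #1: 2→10→8→9 bottleneck 10, total now 10
augment #2: 2→5→3→1→9 bottleneck 6, total now 16
augment #3: 2→5→3→10→8→9 bottleneck 5, total now 21
augment #4: 2→12→4→7→1→9 bottleneck 16, total now 37
augment #5: 2→12→4→7→6→9 bottleneck 2, total now 39
augment #6: 2→12→11→7→6→9 bottleneck 2, total now 41
augment #7: 2→12→11→10→8→9 bottleneck 18, total now 59
augment #8: 2→5→12→11→10→8→9 bottleneck 1, total now 60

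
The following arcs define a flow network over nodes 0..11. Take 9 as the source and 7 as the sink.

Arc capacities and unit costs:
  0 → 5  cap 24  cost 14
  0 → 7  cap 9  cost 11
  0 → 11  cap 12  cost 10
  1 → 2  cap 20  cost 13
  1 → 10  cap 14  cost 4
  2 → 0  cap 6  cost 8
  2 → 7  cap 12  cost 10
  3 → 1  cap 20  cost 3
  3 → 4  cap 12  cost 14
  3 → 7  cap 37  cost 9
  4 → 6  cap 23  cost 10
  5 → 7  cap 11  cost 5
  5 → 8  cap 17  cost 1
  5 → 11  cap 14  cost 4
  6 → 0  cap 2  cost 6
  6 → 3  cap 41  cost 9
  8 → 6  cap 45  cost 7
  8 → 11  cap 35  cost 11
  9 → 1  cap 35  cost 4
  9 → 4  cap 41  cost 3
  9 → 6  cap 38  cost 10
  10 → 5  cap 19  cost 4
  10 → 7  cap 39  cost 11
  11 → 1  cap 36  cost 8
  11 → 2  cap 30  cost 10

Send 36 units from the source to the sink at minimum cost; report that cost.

shortest-cost path #1: 9→1→10→5→7 push 11 @ unit cost 17 (adds 187)
shortest-cost path #2: 9→1→10→7 push 3 @ unit cost 19 (adds 57)
shortest-cost path #3: 9→1→2→7 push 12 @ unit cost 27 (adds 324)
shortest-cost path #4: 9→6→0→7 push 2 @ unit cost 27 (adds 54)
shortest-cost path #5: 9→6→3→7 push 8 @ unit cost 28 (adds 224)
total cost = 846

Minimum cost for 36 units: 846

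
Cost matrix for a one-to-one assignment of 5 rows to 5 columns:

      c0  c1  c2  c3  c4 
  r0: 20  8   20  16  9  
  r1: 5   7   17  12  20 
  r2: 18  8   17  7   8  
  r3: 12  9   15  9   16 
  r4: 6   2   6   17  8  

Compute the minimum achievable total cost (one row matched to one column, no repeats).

one of 2 optimal assignments: row0→col1 (cost 8), row1→col0 (cost 5), row2→col4 (cost 8), row3→col3 (cost 9), row4→col2 (cost 6)
total = 8 + 5 + 8 + 9 + 6 = 36

Minimum assignment cost: 36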